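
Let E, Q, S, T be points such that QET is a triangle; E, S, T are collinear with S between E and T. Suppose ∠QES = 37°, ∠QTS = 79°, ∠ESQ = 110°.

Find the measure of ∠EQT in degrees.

1. ∠QET = 37°  [S on ray ET]
2. ∠ETQ = 79°  [S on ray TE]
3. ∠EQT = 64°  [△QET]

∠EQT = 64°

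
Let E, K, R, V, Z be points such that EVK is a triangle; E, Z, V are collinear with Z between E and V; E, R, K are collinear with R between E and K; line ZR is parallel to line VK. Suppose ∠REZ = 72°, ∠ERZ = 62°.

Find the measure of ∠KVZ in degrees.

1. ∠EZR = 46°  [△EZR]
2. ∠RZV = 134°  [linear pair at Z on EV]
3. ∠KVZ = 46°  [ZR∥VK, co-interior at V–Z]

∠KVZ = 46°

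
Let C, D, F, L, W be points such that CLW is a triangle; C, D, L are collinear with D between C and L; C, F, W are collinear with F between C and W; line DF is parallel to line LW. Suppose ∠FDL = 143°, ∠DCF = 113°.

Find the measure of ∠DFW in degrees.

1. ∠CDF = 37°  [linear pair at D on CL]
2. ∠CFD = 30°  [△CDF]
3. ∠DFW = 150°  [linear pair at F on CW]

∠DFW = 150°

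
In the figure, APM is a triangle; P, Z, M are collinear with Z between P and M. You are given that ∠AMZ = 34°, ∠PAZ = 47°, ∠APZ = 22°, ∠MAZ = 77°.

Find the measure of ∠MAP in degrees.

∠MAP = 124°

1. ∠AMP = 34°  [Z on ray MP]
2. ∠APM = 22°  [Z on ray PM]
3. ∠MAP = 124°  [△APM]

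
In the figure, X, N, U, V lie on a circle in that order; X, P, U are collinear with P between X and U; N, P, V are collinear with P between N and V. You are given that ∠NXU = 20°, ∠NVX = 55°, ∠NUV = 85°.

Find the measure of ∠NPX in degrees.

∠NPX = 130°

1. ∠NVU = 20°  [same arc NU]
2. ∠NUX = 55°  [same arc XN]
3. ∠UNV = 75°  [△NUV]
4. ∠NPU = 50°  [△NPU]
5. ∠NPX = 130°  [linear pair at P on XU]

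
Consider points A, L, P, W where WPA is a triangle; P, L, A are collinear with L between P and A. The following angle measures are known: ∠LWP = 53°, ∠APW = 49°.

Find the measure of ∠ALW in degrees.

1. ∠LPW = 49°  [L on ray PA]
2. ∠PLW = 78°  [△WPL]
3. ∠ALW = 102°  [linear pair at L on PA]

∠ALW = 102°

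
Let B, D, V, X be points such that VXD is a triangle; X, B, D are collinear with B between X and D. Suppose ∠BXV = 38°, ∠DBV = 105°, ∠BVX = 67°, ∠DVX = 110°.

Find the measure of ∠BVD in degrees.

1. ∠DXV = 38°  [B on ray XD]
2. ∠VDX = 32°  [△VXD]
3. ∠BDV = 32°  [B on ray DX]
4. ∠BVD = 43°  [△VBD]

∠BVD = 43°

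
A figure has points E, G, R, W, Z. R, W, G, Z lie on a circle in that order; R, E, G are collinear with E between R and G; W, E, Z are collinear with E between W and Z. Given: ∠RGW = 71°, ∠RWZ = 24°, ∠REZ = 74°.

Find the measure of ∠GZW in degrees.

1. ∠RGZ = 24°  [same arc RZ]
2. ∠GEZ = 106°  [linear pair at E on RG]
3. ∠GZW = 50°  [△GEZ]

∠GZW = 50°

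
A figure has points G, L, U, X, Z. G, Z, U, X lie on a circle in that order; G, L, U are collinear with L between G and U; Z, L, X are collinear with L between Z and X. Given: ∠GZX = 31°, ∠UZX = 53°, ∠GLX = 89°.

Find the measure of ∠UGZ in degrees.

1. ∠GUX = 31°  [same arc GX]
2. ∠ULX = 91°  [linear pair at L on GU]
3. ∠UXZ = 58°  [△ULX]
4. ∠UGZ = 58°  [same arc ZU]

∠UGZ = 58°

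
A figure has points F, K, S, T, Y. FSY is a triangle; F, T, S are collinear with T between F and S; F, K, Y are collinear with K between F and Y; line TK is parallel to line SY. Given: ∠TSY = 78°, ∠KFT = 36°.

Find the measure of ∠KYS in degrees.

∠KYS = 66°

1. ∠FSY = 78°  [T on ray SF]
2. ∠SFY = 36°  [T on FS, K on FY]
3. ∠FYS = 66°  [△FSY]
4. ∠KYS = 66°  [K on ray YF]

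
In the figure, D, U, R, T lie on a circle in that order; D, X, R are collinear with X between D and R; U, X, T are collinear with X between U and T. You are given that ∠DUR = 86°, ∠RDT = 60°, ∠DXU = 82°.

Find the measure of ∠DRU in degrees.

1. ∠RUT = 60°  [same arc RT]
2. ∠RXU = 98°  [linear pair at X on DR]
3. ∠DRU = 22°  [△UXR]

∠DRU = 22°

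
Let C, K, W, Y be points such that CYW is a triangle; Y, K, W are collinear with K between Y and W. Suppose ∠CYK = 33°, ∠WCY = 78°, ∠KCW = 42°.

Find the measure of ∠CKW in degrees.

1. ∠CYW = 33°  [K on ray YW]
2. ∠CWY = 69°  [△CYW]
3. ∠CWK = 69°  [K on ray WY]
4. ∠CKW = 69°  [△CKW]

∠CKW = 69°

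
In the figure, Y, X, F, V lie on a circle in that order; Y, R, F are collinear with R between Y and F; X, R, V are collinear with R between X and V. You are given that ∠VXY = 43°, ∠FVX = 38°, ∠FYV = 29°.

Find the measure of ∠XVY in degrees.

∠XVY = 70°

1. ∠VFY = 43°  [same arc YV]
2. ∠FRV = 99°  [△FRV]
3. ∠VRY = 81°  [linear pair at R on YF]
4. ∠XVY = 70°  [△YRV]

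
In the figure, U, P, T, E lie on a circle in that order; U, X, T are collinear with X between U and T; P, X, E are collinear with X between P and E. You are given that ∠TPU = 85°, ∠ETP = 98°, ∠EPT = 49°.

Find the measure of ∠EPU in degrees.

1. ∠TEU = 95°  [cyclic UPTE, opposite ∠P+∠E]
2. ∠EUT = 49°  [same arc TE]
3. ∠ETU = 36°  [△UTE]
4. ∠EPU = 36°  [same arc UE]

∠EPU = 36°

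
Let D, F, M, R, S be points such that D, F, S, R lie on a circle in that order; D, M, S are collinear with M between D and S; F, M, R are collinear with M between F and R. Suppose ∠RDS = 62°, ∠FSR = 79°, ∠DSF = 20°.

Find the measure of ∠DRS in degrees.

∠DRS = 59°

1. ∠FDR = 101°  [cyclic DFSR, opposite ∠D+∠S]
2. ∠DRF = 20°  [same arc DF]
3. ∠DFR = 59°  [△DFR]
4. ∠DSR = 59°  [same arc DR]
5. ∠DRS = 59°  [△DSR]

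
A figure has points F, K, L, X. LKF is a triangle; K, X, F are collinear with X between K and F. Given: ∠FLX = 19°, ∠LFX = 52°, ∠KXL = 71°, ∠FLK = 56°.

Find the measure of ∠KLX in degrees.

∠KLX = 37°

1. ∠KFL = 52°  [X on ray FK]
2. ∠FKL = 72°  [△LKF]
3. ∠LKX = 72°  [X on ray KF]
4. ∠KLX = 37°  [△LKX]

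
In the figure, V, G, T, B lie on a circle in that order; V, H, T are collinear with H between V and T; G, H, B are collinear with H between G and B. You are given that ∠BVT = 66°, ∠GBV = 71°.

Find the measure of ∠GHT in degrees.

∠GHT = 43°

1. ∠BGT = 66°  [same arc TB]
2. ∠GTV = 71°  [same arc VG]
3. ∠GHT = 43°  [△GHT]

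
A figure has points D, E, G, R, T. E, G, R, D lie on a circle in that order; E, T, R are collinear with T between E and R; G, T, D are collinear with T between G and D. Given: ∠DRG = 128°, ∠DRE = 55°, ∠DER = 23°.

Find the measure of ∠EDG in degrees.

1. ∠DEG = 52°  [cyclic EGRD, opposite ∠E+∠R]
2. ∠DGE = 55°  [same arc ED]
3. ∠EDG = 73°  [△EGD]

∠EDG = 73°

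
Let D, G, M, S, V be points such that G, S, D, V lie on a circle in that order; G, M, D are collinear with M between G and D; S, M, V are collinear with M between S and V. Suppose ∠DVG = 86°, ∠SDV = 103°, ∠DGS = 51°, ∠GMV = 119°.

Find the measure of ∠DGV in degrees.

1. ∠DVS = 51°  [same arc SD]
2. ∠DSV = 26°  [△SDV]
3. ∠DGV = 26°  [same arc DV]

∠DGV = 26°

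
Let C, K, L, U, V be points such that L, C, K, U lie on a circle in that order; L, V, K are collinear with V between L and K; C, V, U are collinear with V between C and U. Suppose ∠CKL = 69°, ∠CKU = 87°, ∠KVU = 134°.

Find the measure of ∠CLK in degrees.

1. ∠CUL = 69°  [same arc LC]
2. ∠CLU = 93°  [cyclic LCKU, opposite ∠L+∠K]
3. ∠CVL = 134°  [vertical angles at V]
4. ∠LCU = 18°  [△LCU]
5. ∠CLK = 28°  [△LVC]

∠CLK = 28°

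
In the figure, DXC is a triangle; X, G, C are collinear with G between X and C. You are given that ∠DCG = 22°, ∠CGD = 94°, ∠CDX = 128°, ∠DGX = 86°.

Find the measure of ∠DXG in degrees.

1. ∠DCX = 22°  [G on ray CX]
2. ∠CXD = 30°  [△DXC]
3. ∠DXG = 30°  [G on ray XC]

∠DXG = 30°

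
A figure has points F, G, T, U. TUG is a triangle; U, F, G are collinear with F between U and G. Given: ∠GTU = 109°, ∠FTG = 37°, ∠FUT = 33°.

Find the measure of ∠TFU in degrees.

∠TFU = 75°

1. ∠GUT = 33°  [F on ray UG]
2. ∠TGU = 38°  [△TUG]
3. ∠FGT = 38°  [F on ray GU]
4. ∠GFT = 105°  [△TFG]
5. ∠TFU = 75°  [linear pair at F on UG]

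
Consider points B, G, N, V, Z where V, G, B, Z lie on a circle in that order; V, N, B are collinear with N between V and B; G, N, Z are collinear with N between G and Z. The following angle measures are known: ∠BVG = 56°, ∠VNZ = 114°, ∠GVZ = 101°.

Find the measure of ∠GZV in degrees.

1. ∠BZG = 56°  [same arc GB]
2. ∠BNG = 114°  [vertical angles at N]
3. ∠GBZ = 79°  [cyclic VGBZ, opposite ∠V+∠B]
4. ∠BGZ = 45°  [△GBZ]
5. ∠GBV = 21°  [△GNB]
6. ∠GZV = 21°  [same arc VG]

∠GZV = 21°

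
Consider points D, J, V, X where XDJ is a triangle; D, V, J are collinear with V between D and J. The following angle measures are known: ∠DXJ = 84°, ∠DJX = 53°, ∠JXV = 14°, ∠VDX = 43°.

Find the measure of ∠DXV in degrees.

1. ∠VJX = 53°  [V on ray JD]
2. ∠JVX = 113°  [△XVJ]
3. ∠DVX = 67°  [linear pair at V on DJ]
4. ∠DXV = 70°  [△XDV]

∠DXV = 70°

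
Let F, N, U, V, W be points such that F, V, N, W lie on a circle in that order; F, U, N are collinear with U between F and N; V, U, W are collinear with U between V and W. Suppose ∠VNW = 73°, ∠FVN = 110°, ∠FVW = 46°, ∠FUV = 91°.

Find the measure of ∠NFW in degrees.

∠NFW = 64°

1. ∠FWN = 70°  [cyclic FVNW, opposite ∠V+∠W]
2. ∠FNW = 46°  [same arc FW]
3. ∠NFW = 64°  [△FNW]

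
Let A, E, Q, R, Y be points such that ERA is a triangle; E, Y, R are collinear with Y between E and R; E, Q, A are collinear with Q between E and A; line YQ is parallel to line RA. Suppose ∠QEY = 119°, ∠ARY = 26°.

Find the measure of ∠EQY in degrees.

∠EQY = 35°

1. ∠AER = 119°  [Y on ER, Q on EA]
2. ∠ARE = 26°  [Y on ray RE]
3. ∠EAR = 35°  [△ERA]
4. ∠EQY = 35°  [YQ∥RA, corresponding at Q]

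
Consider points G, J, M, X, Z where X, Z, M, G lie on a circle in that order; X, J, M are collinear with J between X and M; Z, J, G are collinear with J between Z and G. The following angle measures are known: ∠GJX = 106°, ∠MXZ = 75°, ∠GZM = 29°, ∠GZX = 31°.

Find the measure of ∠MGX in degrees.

∠MGX = 120°

1. ∠GXM = 29°  [same arc MG]
2. ∠GMX = 31°  [same arc XG]
3. ∠MGX = 120°  [△XMG]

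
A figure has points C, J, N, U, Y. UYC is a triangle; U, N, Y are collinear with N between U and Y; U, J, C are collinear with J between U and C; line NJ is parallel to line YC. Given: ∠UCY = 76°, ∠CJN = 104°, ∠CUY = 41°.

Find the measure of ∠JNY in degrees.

1. ∠CYU = 63°  [△UYC]
2. ∠JNU = 63°  [NJ∥YC, corresponding at N]
3. ∠JNY = 117°  [linear pair at N on UY]

∠JNY = 117°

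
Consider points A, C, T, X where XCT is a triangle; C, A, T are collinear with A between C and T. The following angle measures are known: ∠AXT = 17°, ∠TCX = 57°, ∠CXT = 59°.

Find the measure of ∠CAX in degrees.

1. ∠CTX = 64°  [△XCT]
2. ∠ATX = 64°  [A on ray TC]
3. ∠TAX = 99°  [△XAT]
4. ∠CAX = 81°  [linear pair at A on CT]

∠CAX = 81°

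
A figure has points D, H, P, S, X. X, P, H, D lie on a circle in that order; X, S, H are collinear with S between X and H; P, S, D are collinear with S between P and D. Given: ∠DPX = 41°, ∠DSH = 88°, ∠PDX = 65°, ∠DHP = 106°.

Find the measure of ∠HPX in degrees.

∠HPX = 64°

1. ∠PSX = 88°  [vertical angles at S]
2. ∠PHX = 65°  [same arc XP]
3. ∠HXP = 51°  [△XSP]
4. ∠HPX = 64°  [△XPH]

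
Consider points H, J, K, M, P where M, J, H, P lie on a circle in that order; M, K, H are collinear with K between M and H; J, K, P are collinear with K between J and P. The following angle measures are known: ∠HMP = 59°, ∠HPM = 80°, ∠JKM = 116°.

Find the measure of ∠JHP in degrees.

∠JHP = 98°

1. ∠HJP = 59°  [same arc HP]
2. ∠MHP = 41°  [△MHP]
3. ∠HKP = 116°  [vertical angles at K]
4. ∠HPJ = 23°  [△HKP]
5. ∠JHP = 98°  [△JHP]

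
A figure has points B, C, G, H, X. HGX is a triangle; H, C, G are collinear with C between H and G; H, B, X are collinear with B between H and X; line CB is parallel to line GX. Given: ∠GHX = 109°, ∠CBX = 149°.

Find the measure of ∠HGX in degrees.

1. ∠BHC = 109°  [C on HG, B on HX]
2. ∠CBH = 31°  [linear pair at B on HX]
3. ∠BCH = 40°  [△HCB]
4. ∠HGX = 40°  [CB∥GX, corresponding at C]

∠HGX = 40°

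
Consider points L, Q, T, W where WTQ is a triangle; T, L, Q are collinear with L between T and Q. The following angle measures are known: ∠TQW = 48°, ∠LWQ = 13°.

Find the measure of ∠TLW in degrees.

∠TLW = 61°

1. ∠LQW = 48°  [L on ray QT]
2. ∠QLW = 119°  [△WLQ]
3. ∠TLW = 61°  [linear pair at L on TQ]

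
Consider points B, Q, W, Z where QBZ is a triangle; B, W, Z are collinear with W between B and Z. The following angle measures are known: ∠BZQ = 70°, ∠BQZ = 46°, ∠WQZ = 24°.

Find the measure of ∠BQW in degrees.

∠BQW = 22°

1. ∠QBZ = 64°  [△QBZ]
2. ∠QZW = 70°  [W on ray ZB]
3. ∠QWZ = 86°  [△QWZ]
4. ∠QBW = 64°  [W on ray BZ]
5. ∠BWQ = 94°  [linear pair at W on BZ]
6. ∠BQW = 22°  [△QBW]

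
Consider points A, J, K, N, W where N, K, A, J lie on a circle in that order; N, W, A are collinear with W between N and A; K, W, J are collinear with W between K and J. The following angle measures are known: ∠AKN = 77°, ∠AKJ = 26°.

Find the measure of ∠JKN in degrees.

1. ∠AJN = 103°  [cyclic NKAJ, opposite ∠K+∠J]
2. ∠ANJ = 26°  [same arc AJ]
3. ∠JAN = 51°  [△NAJ]
4. ∠JKN = 51°  [same arc NJ]

∠JKN = 51°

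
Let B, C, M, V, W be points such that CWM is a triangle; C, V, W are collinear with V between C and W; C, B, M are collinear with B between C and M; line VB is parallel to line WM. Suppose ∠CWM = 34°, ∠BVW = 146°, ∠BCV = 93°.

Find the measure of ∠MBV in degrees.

∠MBV = 127°

1. ∠BVC = 34°  [VB∥WM, corresponding at V]
2. ∠CBV = 53°  [△CVB]
3. ∠MBV = 127°  [linear pair at B on CM]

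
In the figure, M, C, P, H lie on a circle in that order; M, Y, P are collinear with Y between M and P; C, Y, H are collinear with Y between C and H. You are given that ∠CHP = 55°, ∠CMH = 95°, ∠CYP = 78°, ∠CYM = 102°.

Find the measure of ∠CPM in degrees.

1. ∠CPH = 85°  [cyclic MCPH, opposite ∠M+∠P]
2. ∠HCP = 40°  [△CPH]
3. ∠CPM = 62°  [△CYP]

∠CPM = 62°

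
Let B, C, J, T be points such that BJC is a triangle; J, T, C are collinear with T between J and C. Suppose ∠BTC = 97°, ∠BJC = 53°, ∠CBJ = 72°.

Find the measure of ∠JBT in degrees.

∠JBT = 44°

1. ∠BTJ = 83°  [linear pair at T on JC]
2. ∠BJT = 53°  [T on ray JC]
3. ∠JBT = 44°  [△BJT]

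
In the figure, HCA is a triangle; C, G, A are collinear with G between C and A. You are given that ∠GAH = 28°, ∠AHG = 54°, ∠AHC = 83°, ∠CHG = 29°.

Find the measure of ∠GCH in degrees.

1. ∠CAH = 28°  [G on ray AC]
2. ∠ACH = 69°  [△HCA]
3. ∠GCH = 69°  [G on ray CA]

∠GCH = 69°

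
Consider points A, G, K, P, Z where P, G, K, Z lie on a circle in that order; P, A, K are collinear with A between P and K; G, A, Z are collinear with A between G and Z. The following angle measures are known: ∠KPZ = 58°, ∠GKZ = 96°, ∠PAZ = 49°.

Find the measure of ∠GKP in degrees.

∠GKP = 73°

1. ∠KGZ = 58°  [same arc KZ]
2. ∠GAK = 49°  [vertical angles at A]
3. ∠GKP = 73°  [△GAK]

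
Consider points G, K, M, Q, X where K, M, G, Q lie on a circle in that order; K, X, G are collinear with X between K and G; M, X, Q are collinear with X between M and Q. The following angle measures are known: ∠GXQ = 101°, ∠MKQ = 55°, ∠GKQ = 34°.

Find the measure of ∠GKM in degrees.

∠GKM = 21°

1. ∠MGQ = 125°  [cyclic KMGQ, opposite ∠K+∠G]
2. ∠GMQ = 34°  [same arc GQ]
3. ∠GQM = 21°  [△MGQ]
4. ∠GKM = 21°  [same arc MG]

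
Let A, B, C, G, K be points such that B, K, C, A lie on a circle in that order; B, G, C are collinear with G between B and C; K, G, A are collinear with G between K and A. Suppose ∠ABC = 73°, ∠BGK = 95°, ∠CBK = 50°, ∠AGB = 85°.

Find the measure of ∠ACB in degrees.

1. ∠AGC = 95°  [vertical angles at G]
2. ∠CAK = 50°  [same arc KC]
3. ∠ACB = 35°  [△CGA]

∠ACB = 35°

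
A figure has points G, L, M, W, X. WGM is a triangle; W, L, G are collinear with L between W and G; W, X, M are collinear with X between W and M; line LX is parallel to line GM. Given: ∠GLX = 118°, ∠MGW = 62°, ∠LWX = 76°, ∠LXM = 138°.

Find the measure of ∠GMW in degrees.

1. ∠WLX = 62°  [linear pair at L on WG]
2. ∠LXW = 42°  [△WLX]
3. ∠GMW = 42°  [LX∥GM, corresponding at X]

∠GMW = 42°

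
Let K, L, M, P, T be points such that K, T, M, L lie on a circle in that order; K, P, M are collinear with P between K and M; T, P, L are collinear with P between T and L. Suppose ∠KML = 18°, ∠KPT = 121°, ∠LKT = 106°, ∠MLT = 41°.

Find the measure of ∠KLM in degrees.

∠KLM = 97°

1. ∠KTL = 18°  [same arc KL]
2. ∠MPT = 59°  [linear pair at P on KM]
3. ∠MKT = 41°  [△KPT]
4. ∠LMT = 74°  [cyclic KTML, opposite ∠K+∠M]
5. ∠LTM = 65°  [△TML]
6. ∠KMT = 56°  [△TPM]
7. ∠KTM = 83°  [△KTM]
8. ∠KLM = 97°  [cyclic KTML, opposite ∠T+∠L]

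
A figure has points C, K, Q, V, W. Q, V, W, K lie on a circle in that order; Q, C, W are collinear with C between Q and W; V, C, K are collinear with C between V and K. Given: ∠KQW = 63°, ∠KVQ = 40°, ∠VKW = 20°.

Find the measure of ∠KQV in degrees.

∠KQV = 83°

1. ∠KVW = 63°  [same arc WK]
2. ∠KWV = 97°  [△VWK]
3. ∠KQV = 83°  [cyclic QVWK, opposite ∠Q+∠W]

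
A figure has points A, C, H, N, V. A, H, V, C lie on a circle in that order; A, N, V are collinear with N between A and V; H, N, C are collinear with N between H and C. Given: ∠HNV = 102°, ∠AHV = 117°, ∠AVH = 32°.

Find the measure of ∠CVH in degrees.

∠CVH = 103°

1. ∠CHV = 46°  [△HNV]
2. ∠HAV = 31°  [△AHV]
3. ∠HCV = 31°  [same arc HV]
4. ∠CVH = 103°  [△HVC]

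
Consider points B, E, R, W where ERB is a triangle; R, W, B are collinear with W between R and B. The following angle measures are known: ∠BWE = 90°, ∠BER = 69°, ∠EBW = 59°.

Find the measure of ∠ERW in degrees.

∠ERW = 52°

1. ∠EBR = 59°  [W on ray BR]
2. ∠BRE = 52°  [△ERB]
3. ∠ERW = 52°  [W on ray RB]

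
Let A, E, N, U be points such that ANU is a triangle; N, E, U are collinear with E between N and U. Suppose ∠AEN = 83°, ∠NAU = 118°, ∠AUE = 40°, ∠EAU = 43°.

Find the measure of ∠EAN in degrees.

1. ∠AUN = 40°  [E on ray UN]
2. ∠ANU = 22°  [△ANU]
3. ∠ANE = 22°  [E on ray NU]
4. ∠EAN = 75°  [△ANE]

∠EAN = 75°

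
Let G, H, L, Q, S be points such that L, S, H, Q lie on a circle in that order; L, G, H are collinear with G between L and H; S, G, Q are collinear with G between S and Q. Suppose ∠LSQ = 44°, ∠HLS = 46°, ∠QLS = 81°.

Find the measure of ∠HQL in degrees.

1. ∠LQS = 55°  [△LSQ]
2. ∠LHS = 55°  [same arc LS]
3. ∠HSL = 79°  [△LSH]
4. ∠HQL = 101°  [cyclic LSHQ, opposite ∠S+∠Q]

∠HQL = 101°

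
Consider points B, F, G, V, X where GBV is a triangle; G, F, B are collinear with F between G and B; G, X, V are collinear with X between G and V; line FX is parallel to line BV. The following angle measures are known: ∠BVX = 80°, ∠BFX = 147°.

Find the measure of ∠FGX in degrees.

∠FGX = 67°

1. ∠BVG = 80°  [X on ray VG]
2. ∠GFX = 33°  [linear pair at F on GB]
3. ∠FXG = 80°  [FX∥BV, corresponding at X]
4. ∠FGX = 67°  [△GFX]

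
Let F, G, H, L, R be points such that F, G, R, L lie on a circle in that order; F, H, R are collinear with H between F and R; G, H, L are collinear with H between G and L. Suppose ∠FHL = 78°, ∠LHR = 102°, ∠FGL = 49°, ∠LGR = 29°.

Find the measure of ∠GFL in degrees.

1. ∠LFR = 29°  [same arc RL]
2. ∠FLG = 73°  [△FHL]
3. ∠GFL = 58°  [△FGL]

∠GFL = 58°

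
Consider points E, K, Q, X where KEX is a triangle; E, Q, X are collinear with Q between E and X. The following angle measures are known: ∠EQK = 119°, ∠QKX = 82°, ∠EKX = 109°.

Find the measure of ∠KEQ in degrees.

∠KEQ = 34°

1. ∠KQX = 61°  [linear pair at Q on EX]
2. ∠KXQ = 37°  [△KQX]
3. ∠EXK = 37°  [Q on ray XE]
4. ∠KEX = 34°  [△KEX]
5. ∠KEQ = 34°  [Q on ray EX]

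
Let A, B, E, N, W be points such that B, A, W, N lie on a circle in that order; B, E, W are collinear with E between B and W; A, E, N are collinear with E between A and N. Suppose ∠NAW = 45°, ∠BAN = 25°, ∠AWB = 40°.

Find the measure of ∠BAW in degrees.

1. ∠NBW = 45°  [same arc WN]
2. ∠BWN = 25°  [same arc BN]
3. ∠BNW = 110°  [△BWN]
4. ∠BAW = 70°  [cyclic BAWN, opposite ∠A+∠N]

∠BAW = 70°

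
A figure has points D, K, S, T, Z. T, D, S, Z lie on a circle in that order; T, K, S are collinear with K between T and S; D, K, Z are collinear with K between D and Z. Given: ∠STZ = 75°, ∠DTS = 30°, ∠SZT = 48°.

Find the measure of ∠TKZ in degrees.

1. ∠TSZ = 57°  [△TSZ]
2. ∠DZS = 30°  [same arc DS]
3. ∠SKZ = 93°  [△SKZ]
4. ∠TKZ = 87°  [linear pair at K on TS]

∠TKZ = 87°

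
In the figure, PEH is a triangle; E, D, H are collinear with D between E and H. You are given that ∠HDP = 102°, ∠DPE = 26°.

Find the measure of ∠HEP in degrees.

∠HEP = 76°

1. ∠EDP = 78°  [linear pair at D on EH]
2. ∠DEP = 76°  [△PED]
3. ∠HEP = 76°  [D on ray EH]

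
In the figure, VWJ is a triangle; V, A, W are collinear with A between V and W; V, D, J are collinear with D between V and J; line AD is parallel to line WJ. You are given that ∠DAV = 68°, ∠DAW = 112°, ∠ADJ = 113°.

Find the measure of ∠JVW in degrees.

∠JVW = 45°

1. ∠ADV = 67°  [linear pair at D on VJ]
2. ∠AVD = 45°  [△VAD]
3. ∠JVW = 45°  [A on VW, D on VJ]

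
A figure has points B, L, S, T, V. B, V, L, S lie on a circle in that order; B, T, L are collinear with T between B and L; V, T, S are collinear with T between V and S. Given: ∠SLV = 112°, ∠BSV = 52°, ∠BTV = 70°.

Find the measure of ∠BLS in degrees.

1. ∠SBV = 68°  [cyclic BVLS, opposite ∠B+∠L]
2. ∠BVS = 60°  [△BVS]
3. ∠BLS = 60°  [same arc BS]

∠BLS = 60°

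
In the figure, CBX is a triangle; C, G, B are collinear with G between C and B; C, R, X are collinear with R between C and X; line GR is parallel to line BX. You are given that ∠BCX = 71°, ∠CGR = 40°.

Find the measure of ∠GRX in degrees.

∠GRX = 111°

1. ∠GCR = 71°  [G on CB, R on CX]
2. ∠CRG = 69°  [△CGR]
3. ∠GRX = 111°  [linear pair at R on CX]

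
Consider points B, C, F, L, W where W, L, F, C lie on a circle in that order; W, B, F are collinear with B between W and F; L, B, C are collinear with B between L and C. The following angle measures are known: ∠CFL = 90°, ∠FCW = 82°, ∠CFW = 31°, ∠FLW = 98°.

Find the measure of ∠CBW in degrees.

∠CBW = 54°

1. ∠CWL = 90°  [cyclic WLFC, opposite ∠W+∠F]
2. ∠CWF = 67°  [△WFC]
3. ∠CLW = 31°  [same arc WC]
4. ∠LCW = 59°  [△WLC]
5. ∠CBW = 54°  [△WBC]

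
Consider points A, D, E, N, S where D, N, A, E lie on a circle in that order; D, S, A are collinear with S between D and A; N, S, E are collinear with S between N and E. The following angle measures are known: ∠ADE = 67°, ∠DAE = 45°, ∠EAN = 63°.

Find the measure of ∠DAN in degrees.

∠DAN = 18°

1. ∠ANE = 67°  [same arc AE]
2. ∠AED = 68°  [△DAE]
3. ∠AEN = 50°  [△NAE]
4. ∠AND = 112°  [cyclic DNAE, opposite ∠N+∠E]
5. ∠ADN = 50°  [same arc NA]
6. ∠DAN = 18°  [△DNA]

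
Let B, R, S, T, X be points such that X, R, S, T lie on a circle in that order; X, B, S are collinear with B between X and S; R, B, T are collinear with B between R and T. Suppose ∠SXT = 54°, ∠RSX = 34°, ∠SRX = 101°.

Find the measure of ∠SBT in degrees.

1. ∠RTX = 34°  [same arc XR]
2. ∠TBX = 92°  [△XBT]
3. ∠SBT = 88°  [linear pair at B on XS]

∠SBT = 88°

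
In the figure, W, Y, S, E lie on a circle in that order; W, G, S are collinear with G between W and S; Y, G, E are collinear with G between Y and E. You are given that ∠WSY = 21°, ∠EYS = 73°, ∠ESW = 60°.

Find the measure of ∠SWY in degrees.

∠SWY = 26°

1. ∠SGY = 86°  [△YGS]
2. ∠EYW = 60°  [same arc WE]
3. ∠WGY = 94°  [linear pair at G on WS]
4. ∠SWY = 26°  [△WGY]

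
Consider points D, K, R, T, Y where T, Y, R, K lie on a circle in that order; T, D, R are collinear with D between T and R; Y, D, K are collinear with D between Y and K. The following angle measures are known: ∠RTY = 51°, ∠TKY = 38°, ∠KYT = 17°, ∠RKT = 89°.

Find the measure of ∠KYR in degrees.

1. ∠TDY = 112°  [△TDY]
2. ∠TRY = 38°  [same arc TY]
3. ∠RDY = 68°  [linear pair at D on TR]
4. ∠KYR = 74°  [△YDR]

∠KYR = 74°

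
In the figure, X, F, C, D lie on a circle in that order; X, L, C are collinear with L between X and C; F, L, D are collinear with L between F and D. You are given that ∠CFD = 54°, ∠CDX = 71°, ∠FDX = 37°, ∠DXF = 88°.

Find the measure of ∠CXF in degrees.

∠CXF = 34°

1. ∠CFX = 109°  [cyclic XFCD, opposite ∠F+∠D]
2. ∠FCX = 37°  [same arc XF]
3. ∠CXF = 34°  [△XFC]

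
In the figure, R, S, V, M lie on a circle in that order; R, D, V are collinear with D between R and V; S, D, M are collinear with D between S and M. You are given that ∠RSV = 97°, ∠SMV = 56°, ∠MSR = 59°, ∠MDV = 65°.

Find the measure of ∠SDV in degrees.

∠SDV = 115°

1. ∠SRV = 56°  [same arc SV]
2. ∠RDS = 65°  [△RDS]
3. ∠SDV = 115°  [linear pair at D on RV]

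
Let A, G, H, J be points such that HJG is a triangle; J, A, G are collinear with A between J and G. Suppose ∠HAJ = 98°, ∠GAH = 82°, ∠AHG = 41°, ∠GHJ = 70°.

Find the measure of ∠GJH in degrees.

∠GJH = 53°

1. ∠AGH = 57°  [△HAG]
2. ∠HGJ = 57°  [A on ray GJ]
3. ∠GJH = 53°  [△HJG]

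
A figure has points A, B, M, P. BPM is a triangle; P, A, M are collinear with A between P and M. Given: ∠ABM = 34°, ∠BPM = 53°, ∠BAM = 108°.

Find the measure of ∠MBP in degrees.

1. ∠AMB = 38°  [△BAM]
2. ∠BMP = 38°  [A on ray MP]
3. ∠MBP = 89°  [△BPM]

∠MBP = 89°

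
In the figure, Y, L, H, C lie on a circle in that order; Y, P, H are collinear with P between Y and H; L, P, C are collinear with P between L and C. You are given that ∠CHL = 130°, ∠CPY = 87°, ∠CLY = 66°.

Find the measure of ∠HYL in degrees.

1. ∠HPL = 87°  [vertical angles at P]
2. ∠LPY = 93°  [linear pair at P on YH]
3. ∠HYL = 21°  [△YPL]

∠HYL = 21°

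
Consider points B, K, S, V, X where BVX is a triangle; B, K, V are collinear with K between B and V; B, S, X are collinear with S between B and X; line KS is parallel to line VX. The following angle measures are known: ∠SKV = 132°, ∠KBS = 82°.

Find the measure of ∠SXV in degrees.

∠SXV = 50°

1. ∠BKS = 48°  [linear pair at K on BV]
2. ∠BSK = 50°  [△BKS]
3. ∠KSX = 130°  [linear pair at S on BX]
4. ∠SXV = 50°  [KS∥VX, co-interior at X–S]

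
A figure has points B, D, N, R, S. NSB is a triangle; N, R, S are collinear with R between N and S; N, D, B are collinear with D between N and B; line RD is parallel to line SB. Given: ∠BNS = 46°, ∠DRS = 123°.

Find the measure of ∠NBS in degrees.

1. ∠DNR = 46°  [R on NS, D on NB]
2. ∠DRN = 57°  [linear pair at R on NS]
3. ∠NDR = 77°  [△NRD]
4. ∠NBS = 77°  [RD∥SB, corresponding at D]

∠NBS = 77°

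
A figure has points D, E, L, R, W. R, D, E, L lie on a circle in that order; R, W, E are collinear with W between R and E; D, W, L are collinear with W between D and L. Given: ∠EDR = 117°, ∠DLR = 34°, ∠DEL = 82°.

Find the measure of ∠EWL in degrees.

∠EWL = 103°

1. ∠DER = 34°  [same arc RD]
2. ∠DRL = 98°  [cyclic RDEL, opposite ∠R+∠E]
3. ∠DRE = 29°  [△RDE]
4. ∠LDR = 48°  [△RDL]
5. ∠DLE = 29°  [same arc DE]
6. ∠LER = 48°  [same arc RL]
7. ∠EWL = 103°  [△EWL]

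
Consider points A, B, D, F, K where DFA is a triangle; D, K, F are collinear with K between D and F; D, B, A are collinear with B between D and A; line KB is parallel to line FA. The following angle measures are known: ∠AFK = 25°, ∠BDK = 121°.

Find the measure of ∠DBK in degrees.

∠DBK = 34°

1. ∠AFD = 25°  [K on ray FD]
2. ∠ADF = 121°  [K on DF, B on DA]
3. ∠DAF = 34°  [△DFA]
4. ∠DBK = 34°  [KB∥FA, corresponding at B]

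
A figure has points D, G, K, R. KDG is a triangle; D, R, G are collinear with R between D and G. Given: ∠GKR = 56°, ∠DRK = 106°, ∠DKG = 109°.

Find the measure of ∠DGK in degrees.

∠DGK = 50°

1. ∠GRK = 74°  [linear pair at R on DG]
2. ∠KGR = 50°  [△KRG]
3. ∠DGK = 50°  [R on ray GD]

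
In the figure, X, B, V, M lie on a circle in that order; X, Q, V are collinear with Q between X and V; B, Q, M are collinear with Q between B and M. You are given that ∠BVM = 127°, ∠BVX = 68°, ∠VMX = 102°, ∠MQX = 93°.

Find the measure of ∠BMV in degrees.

∠BMV = 34°

1. ∠VBX = 78°  [cyclic XBVM, opposite ∠B+∠M]
2. ∠BXV = 34°  [△XBV]
3. ∠BMV = 34°  [same arc BV]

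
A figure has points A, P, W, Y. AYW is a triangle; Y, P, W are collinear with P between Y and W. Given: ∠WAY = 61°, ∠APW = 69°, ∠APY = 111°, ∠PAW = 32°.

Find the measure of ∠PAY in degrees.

∠PAY = 29°

1. ∠AWP = 79°  [△APW]
2. ∠AWY = 79°  [P on ray WY]
3. ∠AYW = 40°  [△AYW]
4. ∠AYP = 40°  [P on ray YW]
5. ∠PAY = 29°  [△AYP]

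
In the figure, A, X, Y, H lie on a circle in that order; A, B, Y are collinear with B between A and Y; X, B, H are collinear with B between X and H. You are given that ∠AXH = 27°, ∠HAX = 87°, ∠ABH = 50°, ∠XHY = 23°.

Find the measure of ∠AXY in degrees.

∠AXY = 91°

1. ∠AHX = 66°  [△AXH]
2. ∠XAY = 23°  [same arc XY]
3. ∠AYX = 66°  [same arc AX]
4. ∠AXY = 91°  [△AXY]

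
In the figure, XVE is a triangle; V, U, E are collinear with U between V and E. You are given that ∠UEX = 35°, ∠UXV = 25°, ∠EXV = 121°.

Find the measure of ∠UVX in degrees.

1. ∠VEX = 35°  [U on ray EV]
2. ∠EVX = 24°  [△XVE]
3. ∠UVX = 24°  [U on ray VE]

∠UVX = 24°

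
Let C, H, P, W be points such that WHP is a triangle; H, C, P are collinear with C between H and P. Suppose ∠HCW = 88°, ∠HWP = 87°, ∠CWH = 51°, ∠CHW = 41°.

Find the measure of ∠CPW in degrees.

1. ∠PHW = 41°  [C on ray HP]
2. ∠HPW = 52°  [△WHP]
3. ∠CPW = 52°  [C on ray PH]

∠CPW = 52°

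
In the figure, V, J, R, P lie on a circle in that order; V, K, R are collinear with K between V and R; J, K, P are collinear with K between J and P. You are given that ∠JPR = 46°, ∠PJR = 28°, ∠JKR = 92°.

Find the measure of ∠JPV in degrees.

1. ∠PVR = 28°  [same arc RP]
2. ∠PKV = 92°  [vertical angles at K]
3. ∠JPV = 60°  [△VKP]

∠JPV = 60°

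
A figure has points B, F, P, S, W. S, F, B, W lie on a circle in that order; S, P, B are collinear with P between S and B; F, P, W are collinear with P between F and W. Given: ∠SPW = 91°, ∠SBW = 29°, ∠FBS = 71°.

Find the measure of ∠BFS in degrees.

∠BFS = 47°

1. ∠BPF = 91°  [vertical angles at P]
2. ∠SFW = 29°  [same arc SW]
3. ∠FPS = 89°  [linear pair at P on SB]
4. ∠BSF = 62°  [△SPF]
5. ∠BFS = 47°  [△SFB]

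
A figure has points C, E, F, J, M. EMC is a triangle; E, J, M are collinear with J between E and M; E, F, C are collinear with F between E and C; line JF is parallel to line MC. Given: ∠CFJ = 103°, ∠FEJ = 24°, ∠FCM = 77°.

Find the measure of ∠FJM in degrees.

∠FJM = 101°

1. ∠EFJ = 77°  [linear pair at F on EC]
2. ∠EJF = 79°  [△EJF]
3. ∠FJM = 101°  [linear pair at J on EM]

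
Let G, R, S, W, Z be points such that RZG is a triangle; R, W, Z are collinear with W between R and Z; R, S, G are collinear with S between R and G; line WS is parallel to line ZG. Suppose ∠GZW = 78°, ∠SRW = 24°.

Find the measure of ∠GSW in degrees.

1. ∠GZR = 78°  [W on ray ZR]
2. ∠GRZ = 24°  [W on RZ, S on RG]
3. ∠RGZ = 78°  [△RZG]
4. ∠RSW = 78°  [WS∥ZG, corresponding at S]
5. ∠GSW = 102°  [linear pair at S on RG]

∠GSW = 102°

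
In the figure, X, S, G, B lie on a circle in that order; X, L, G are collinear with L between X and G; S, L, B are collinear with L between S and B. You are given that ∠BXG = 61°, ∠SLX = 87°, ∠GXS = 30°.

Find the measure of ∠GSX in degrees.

1. ∠BSG = 61°  [same arc GB]
2. ∠GLS = 93°  [linear pair at L on XG]
3. ∠SGX = 26°  [△SLG]
4. ∠GSX = 124°  [△XSG]

∠GSX = 124°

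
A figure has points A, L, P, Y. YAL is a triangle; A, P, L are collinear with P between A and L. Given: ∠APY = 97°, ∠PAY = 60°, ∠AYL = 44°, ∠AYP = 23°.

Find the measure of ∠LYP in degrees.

1. ∠LPY = 83°  [linear pair at P on AL]
2. ∠LAY = 60°  [P on ray AL]
3. ∠ALY = 76°  [△YAL]
4. ∠PLY = 76°  [P on ray LA]
5. ∠LYP = 21°  [△YPL]

∠LYP = 21°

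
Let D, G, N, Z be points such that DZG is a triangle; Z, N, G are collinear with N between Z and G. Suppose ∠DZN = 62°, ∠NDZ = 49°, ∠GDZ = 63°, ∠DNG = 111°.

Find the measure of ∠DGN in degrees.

∠DGN = 55°

1. ∠DZG = 62°  [N on ray ZG]
2. ∠DGZ = 55°  [△DZG]
3. ∠DGN = 55°  [N on ray GZ]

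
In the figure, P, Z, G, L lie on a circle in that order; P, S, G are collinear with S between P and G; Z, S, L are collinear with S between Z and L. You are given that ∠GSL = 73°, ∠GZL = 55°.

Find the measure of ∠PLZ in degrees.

∠PLZ = 18°

1. ∠LSP = 107°  [linear pair at S on PG]
2. ∠GPL = 55°  [same arc GL]
3. ∠PLZ = 18°  [△PSL]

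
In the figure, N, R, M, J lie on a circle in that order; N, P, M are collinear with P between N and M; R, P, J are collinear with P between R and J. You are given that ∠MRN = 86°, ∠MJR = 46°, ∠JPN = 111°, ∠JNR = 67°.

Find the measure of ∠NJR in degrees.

∠NJR = 48°

1. ∠MNR = 46°  [same arc RM]
2. ∠NMR = 48°  [△NRM]
3. ∠NJR = 48°  [same arc NR]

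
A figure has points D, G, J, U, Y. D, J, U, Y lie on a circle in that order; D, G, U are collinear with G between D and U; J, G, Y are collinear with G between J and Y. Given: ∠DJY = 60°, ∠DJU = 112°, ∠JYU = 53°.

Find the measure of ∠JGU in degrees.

∠JGU = 113°

1. ∠DUY = 60°  [same arc DY]
2. ∠DYU = 68°  [cyclic DJUY, opposite ∠J+∠Y]
3. ∠JDU = 53°  [same arc JU]
4. ∠UDY = 52°  [△DUY]
5. ∠DUJ = 15°  [△DJU]
6. ∠UJY = 52°  [same arc UY]
7. ∠JGU = 113°  [△JGU]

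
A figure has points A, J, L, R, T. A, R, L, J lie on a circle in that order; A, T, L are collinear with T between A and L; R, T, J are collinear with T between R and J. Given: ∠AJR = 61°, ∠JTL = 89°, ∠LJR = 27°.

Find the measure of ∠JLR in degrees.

1. ∠ALR = 61°  [same arc AR]
2. ∠ATR = 89°  [vertical angles at T]
3. ∠LTR = 91°  [linear pair at T on AL]
4. ∠JRL = 28°  [△RTL]
5. ∠JLR = 125°  [△RLJ]

∠JLR = 125°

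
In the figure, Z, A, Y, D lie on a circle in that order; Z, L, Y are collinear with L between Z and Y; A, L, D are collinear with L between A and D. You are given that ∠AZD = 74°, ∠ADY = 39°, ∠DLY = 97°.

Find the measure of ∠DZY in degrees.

∠DZY = 35°

1. ∠AYD = 106°  [cyclic ZAYD, opposite ∠Z+∠Y]
2. ∠DAY = 35°  [△AYD]
3. ∠DZY = 35°  [same arc YD]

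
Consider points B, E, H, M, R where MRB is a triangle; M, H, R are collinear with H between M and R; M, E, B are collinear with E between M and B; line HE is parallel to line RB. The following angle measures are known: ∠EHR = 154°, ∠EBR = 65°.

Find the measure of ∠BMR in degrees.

1. ∠EHM = 26°  [linear pair at H on MR]
2. ∠MBR = 65°  [E on ray BM]
3. ∠BRM = 26°  [HE∥RB, corresponding at H]
4. ∠BMR = 89°  [△MRB]

∠BMR = 89°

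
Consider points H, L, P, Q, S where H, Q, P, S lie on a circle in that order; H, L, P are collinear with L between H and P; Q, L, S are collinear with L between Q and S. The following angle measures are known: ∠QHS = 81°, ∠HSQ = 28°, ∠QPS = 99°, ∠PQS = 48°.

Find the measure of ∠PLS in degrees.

1. ∠HQS = 71°  [△HQS]
2. ∠PSQ = 33°  [△QPS]
3. ∠HPS = 71°  [same arc HS]
4. ∠PLS = 76°  [△PLS]

∠PLS = 76°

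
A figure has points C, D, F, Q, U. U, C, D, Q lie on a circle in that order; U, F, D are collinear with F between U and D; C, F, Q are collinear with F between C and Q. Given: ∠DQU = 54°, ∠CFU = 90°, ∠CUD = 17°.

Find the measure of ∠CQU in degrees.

∠CQU = 37°

1. ∠DCU = 126°  [cyclic UCDQ, opposite ∠C+∠Q]
2. ∠CDU = 37°  [△UCD]
3. ∠CQU = 37°  [same arc UC]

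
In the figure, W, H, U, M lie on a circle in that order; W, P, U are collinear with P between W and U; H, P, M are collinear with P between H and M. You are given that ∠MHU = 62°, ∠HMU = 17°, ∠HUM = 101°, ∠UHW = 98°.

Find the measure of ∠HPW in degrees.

1. ∠HWU = 17°  [same arc HU]
2. ∠HUW = 65°  [△WHU]
3. ∠HPU = 53°  [△HPU]
4. ∠HPW = 127°  [linear pair at P on WU]

∠HPW = 127°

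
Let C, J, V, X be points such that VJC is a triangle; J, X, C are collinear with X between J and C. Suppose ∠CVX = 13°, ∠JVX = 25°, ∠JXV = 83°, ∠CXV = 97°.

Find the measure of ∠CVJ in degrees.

1. ∠VCX = 70°  [△VXC]
2. ∠VJX = 72°  [△VJX]
3. ∠JCV = 70°  [X on ray CJ]
4. ∠CJV = 72°  [X on ray JC]
5. ∠CVJ = 38°  [△VJC]

∠CVJ = 38°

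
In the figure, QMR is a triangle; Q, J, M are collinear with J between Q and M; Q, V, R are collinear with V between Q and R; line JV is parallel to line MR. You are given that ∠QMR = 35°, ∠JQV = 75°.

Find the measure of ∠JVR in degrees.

∠JVR = 110°

1. ∠QJV = 35°  [JV∥MR, corresponding at J]
2. ∠JVQ = 70°  [△QJV]
3. ∠JVR = 110°  [linear pair at V on QR]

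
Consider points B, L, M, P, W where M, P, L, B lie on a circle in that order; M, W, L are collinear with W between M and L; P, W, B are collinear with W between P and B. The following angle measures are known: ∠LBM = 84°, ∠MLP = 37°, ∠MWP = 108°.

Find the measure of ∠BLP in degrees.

1. ∠LPM = 96°  [cyclic MPLB, opposite ∠P+∠B]
2. ∠MBP = 37°  [same arc MP]
3. ∠LMP = 47°  [△MPL]
4. ∠BPM = 25°  [△MWP]
5. ∠BMP = 118°  [△MPB]
6. ∠BLP = 62°  [cyclic MPLB, opposite ∠M+∠L]

∠BLP = 62°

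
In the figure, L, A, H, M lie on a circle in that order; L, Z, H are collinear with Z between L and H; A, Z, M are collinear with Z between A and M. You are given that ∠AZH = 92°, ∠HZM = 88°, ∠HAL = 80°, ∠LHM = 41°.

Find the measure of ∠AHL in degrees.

1. ∠LZM = 92°  [vertical angles at Z]
2. ∠HML = 100°  [cyclic LAHM, opposite ∠A+∠M]
3. ∠HLM = 39°  [△LHM]
4. ∠AML = 49°  [△LZM]
5. ∠AHL = 49°  [same arc LA]

∠AHL = 49°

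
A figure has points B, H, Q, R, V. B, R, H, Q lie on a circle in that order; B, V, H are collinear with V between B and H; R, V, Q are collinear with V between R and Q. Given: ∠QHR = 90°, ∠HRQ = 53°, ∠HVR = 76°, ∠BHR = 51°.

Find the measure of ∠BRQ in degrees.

1. ∠QBR = 90°  [cyclic BRHQ, opposite ∠B+∠H]
2. ∠BQR = 51°  [same arc BR]
3. ∠BRQ = 39°  [△BRQ]

∠BRQ = 39°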